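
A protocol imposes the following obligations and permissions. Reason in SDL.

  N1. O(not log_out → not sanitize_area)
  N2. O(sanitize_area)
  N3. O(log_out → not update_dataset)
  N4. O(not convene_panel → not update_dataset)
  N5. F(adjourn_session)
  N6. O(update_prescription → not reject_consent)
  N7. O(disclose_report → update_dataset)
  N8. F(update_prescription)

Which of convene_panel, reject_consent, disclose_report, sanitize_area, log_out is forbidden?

Premise 2 states O(sanitize_area) outright.
Premise 1, O(not log_out → not sanitize_area), contraposes to O(sanitize_area → log_out); with O(sanitize_area) we get O(log_out).
Applying K to premise 3 (O(log_out → not update_dataset)) and O(log_out) yields O(not update_dataset).
Premise 7, O(disclose_report → update_dataset), contraposes to O(not update_dataset → not disclose_report); with O(not update_dataset) we get O(not disclose_report).
So O(not disclose_report) holds, i.e. disclose_report is forbidden. None of the other listed options is forbidden under the premises.

disclose_report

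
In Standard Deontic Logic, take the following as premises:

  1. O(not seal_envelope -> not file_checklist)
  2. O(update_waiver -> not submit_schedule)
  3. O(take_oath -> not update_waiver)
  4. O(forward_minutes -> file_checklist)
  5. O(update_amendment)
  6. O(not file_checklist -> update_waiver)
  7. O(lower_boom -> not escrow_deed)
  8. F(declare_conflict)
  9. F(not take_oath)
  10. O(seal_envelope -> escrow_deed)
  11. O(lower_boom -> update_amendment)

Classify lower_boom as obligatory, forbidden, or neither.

Premise 9, F(not take_oath), is equivalent to O(take_oath).
Applying K to premise 3 (O(take_oath -> not update_waiver)) and O(take_oath) yields O(not update_waiver).
Premise 6, O(not file_checklist -> update_waiver), contraposes to O(not update_waiver -> file_checklist); with O(not update_waiver) we get O(file_checklist).
The contrapositive of premise 1 (O(not seal_envelope -> not file_checklist)) is O(file_checklist -> seal_envelope), and O(file_checklist) is already established, so O(seal_envelope).
From O(seal_envelope) and premise 10, O(seal_envelope -> escrow_deed), we obtain O(escrow_deed).
The contrapositive of premise 7 (O(lower_boom -> not escrow_deed)) is O(escrow_deed -> not lower_boom), and O(escrow_deed) is already established, so O(not lower_boom).
Premises 2, 4, 5, 8, 11 do not contribute to this derivation.
Thus O(not lower_boom), which is F(lower_boom): lower_boom is forbidden.

Forbidden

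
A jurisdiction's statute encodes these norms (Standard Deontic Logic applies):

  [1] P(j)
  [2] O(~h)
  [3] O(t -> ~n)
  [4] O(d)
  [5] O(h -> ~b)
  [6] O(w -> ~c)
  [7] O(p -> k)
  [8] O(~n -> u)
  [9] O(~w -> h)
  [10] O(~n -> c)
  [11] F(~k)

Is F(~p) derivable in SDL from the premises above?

Premise 7 is O(p -> k); even if O(k) held, inferring O(p) would be affirming the consequent — invalid.
No other premise forces O(p). An ideal world satisfying every premise can still have ~p true, so F(~p) is not derivable.

No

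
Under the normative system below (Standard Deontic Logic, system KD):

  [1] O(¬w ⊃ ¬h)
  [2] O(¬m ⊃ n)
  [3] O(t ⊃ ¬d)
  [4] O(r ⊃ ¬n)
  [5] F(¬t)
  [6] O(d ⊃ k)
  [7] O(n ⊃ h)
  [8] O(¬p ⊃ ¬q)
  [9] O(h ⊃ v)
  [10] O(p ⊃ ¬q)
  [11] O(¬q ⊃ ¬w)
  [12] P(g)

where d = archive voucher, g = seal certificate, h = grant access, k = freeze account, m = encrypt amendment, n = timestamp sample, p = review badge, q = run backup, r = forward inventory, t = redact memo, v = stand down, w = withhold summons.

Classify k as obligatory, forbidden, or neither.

Premise 6 is O(d ⊃ k), but O(d) is not derivable from the premises, so it does not yield O(k).
No premise or chain of K-axiom applications forces O(k), and none forces O(¬k). So k is neither obligatory nor forbidden under these norms.

Neither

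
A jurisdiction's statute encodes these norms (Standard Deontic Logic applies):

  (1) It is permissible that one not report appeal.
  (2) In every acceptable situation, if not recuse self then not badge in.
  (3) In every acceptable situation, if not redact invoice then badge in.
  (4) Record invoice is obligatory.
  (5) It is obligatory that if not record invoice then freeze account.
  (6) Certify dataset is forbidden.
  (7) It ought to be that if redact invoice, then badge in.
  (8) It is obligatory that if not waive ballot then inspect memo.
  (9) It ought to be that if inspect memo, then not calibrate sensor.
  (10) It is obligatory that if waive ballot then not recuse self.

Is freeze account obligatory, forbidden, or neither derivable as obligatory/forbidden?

Premise 5 is O(¬record_invoice → freeze_account), but O(¬record_invoice) is not derivable from the premises, so it does not yield O(freeze_account).
No premise or chain of K-axiom applications forces O(freeze_account), and none forces O(¬freeze_account). So freeze_account is neither obligatory nor forbidden under these norms.

Neither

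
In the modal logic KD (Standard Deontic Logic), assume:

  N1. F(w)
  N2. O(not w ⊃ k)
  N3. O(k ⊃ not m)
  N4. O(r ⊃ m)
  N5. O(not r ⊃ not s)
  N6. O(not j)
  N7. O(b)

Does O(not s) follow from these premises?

Premise 1 is F(w), i.e. O(not w).
Applying K to premise 2 (O(not w ⊃ k)) and O(not w) yields O(k).
Premise 3 is O(k ⊃ not m); since O(k), deontic closure gives O(not m).
Premise 4, O(r ⊃ m), contraposes to O(not m ⊃ not r); with O(not m) we get O(not r).
With premise 5, O(not r ⊃ not s), the K-axiom yields O(not s).
Premises 6, 7 do not contribute to this derivation.
So O(not s) follows.

Yes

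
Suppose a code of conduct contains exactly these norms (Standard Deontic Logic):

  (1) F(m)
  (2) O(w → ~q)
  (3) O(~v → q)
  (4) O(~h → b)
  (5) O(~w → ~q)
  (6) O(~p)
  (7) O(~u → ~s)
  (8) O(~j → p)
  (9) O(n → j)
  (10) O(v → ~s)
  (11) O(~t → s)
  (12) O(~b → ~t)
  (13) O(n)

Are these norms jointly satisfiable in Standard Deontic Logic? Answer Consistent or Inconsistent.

Consistent

Premise 8 is O(~j → p), but O(~j) is not derivable from the premises, so it does not yield O(p).
So O(p) is not derivable, and the apparent clash with O(~p) does not arise.
A world satisfying every obligation exists (e.g. b=true, h=false, j=true, m=false, n=true, p=false, q=false, s=false, t=true, u=false, v=true, w=false); no atom is both obligatory and forbidden, so the set is consistent.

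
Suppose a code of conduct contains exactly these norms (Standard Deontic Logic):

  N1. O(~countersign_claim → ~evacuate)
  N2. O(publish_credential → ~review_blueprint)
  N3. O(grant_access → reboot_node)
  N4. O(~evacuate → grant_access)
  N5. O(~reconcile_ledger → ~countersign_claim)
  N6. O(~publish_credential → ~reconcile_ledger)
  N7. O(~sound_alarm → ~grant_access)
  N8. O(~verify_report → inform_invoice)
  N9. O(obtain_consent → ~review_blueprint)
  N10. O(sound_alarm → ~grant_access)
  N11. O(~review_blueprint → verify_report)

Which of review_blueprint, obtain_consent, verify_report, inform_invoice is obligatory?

verify_report

Premises 7 and 10 are O(~sound_alarm → ~grant_access) and O(sound_alarm → ~grant_access); every ideal world satisfies ~sound_alarm or sound_alarm, so in either case ~grant_access holds — hence O(~grant_access).
Premise 4, O(~evacuate → grant_access), contraposes to O(~grant_access → evacuate); with O(~grant_access) we get O(evacuate).
Premise 1, O(~countersign_claim → ~evacuate), contraposes to O(evacuate → countersign_claim); with O(evacuate) we get O(countersign_claim).
The contrapositive of premise 5 (O(~reconcile_ledger → ~countersign_claim)) is O(countersign_claim → reconcile_ledger), and O(countersign_claim) is already established, so O(reconcile_ledger).
The contrapositive of premise 6 (O(~publish_credential → ~reconcile_ledger)) is O(reconcile_ledger → publish_credential), and O(reconcile_ledger) is already established, so O(publish_credential).
From O(publish_credential) and premise 2, O(publish_credential → ~review_blueprint), we obtain O(~review_blueprint).
From O(~review_blueprint) and premise 11, O(~review_blueprint → verify_report), we obtain O(verify_report).
So O(verify_report) holds — verify_report is obligatory. None of the other listed options is made obligatory by any chain of premises.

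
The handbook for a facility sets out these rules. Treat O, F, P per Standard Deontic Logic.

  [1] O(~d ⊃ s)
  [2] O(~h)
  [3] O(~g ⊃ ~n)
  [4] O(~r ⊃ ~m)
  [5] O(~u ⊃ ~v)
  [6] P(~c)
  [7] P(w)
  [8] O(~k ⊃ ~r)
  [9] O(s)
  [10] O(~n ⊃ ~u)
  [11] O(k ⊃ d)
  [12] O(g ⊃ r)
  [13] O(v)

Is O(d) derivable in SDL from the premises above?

Yes

From premise 13 we have O(v).
The contrapositive of premise 5 (O(~u ⊃ ~v)) is O(v ⊃ u), and O(v) is already established, so O(u).
Premise 10 is O(~n ⊃ ~u); contrapositively O(u ⊃ n). Since O(u) holds, K gives O(n).
Premise 3 is O(~g ⊃ ~n); contrapositively O(n ⊃ g). Since O(n) holds, K gives O(g).
Applying K to premise 12 (O(g ⊃ r)) and O(g) yields O(r).
The contrapositive of premise 8 (O(~k ⊃ ~r)) is O(r ⊃ k), and O(r) is already established, so O(k).
With premise 11, O(k ⊃ d), the K-axiom yields O(d).
Premises 1, 2, 4, 6, 7, 9 do not contribute to this derivation.
So O(d) follows.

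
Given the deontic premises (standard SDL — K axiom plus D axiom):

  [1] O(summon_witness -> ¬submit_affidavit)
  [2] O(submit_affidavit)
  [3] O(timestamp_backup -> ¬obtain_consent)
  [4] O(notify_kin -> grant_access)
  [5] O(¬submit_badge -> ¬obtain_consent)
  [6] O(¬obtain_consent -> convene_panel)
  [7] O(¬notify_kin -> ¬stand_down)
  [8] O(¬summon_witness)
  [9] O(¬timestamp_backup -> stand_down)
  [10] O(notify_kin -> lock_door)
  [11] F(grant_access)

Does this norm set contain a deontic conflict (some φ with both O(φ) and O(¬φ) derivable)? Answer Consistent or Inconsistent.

Premise 1 is O(summon_witness -> ¬submit_affidavit), but O(summon_witness) is not derivable from the premises, so it does not yield O(¬submit_affidavit).
So O(¬submit_affidavit) is not derivable, and the apparent clash with O(submit_affidavit) does not arise.
A world satisfying every obligation exists (e.g. convene_panel=true, grant_access=false, lock_door=false, notify_kin=false, obtain_consent=false, stand_down=false, submit_affidavit=true, submit_badge=false, summon_witness=false, timestamp_backup=true); no atom is both obligatory and forbidden, so the set is consistent.

Consistent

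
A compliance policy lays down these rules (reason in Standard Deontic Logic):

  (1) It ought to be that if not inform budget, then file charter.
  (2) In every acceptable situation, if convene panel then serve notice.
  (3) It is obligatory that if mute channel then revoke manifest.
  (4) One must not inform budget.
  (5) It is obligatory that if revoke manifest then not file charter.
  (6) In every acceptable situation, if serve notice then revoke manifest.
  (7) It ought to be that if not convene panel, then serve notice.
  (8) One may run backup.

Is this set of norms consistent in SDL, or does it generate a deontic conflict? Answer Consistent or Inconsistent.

By case analysis on ¬convene_panel: premise 7 gives O(¬convene_panel → serve_notice) and premise 2 gives O(convene_panel → serve_notice), so O(serve_notice) either way.
Premise 6 is O(serve_notice → revoke_manifest); since O(serve_notice), deontic closure gives O(revoke_manifest).
With premise 5, O(revoke_manifest → ¬file_charter), the K-axiom yields O(¬file_charter).
Premise 1, O(¬inform_budget → file_charter), contraposes to O(¬file_charter → inform_budget); with O(¬file_charter) we get O(inform_budget).
Yet premise 4 is F(inform_budget), i.e. O(¬inform_budget).
We now have both O(inform_budget) and O(¬inform_budget) — inform_budget is simultaneously obligatory and forbidden, violating the D-axiom.

Inconsistent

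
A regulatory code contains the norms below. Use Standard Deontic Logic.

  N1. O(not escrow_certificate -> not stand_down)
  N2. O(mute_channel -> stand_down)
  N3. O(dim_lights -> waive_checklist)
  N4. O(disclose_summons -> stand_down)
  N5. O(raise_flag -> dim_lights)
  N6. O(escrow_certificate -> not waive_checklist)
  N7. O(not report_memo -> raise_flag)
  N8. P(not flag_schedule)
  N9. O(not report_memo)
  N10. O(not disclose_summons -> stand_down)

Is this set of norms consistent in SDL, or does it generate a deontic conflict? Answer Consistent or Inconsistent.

Premises 4 and 10 cover both cases: O(disclose_summons -> stand_down) and O(not disclose_summons -> stand_down). Since disclose_summons ∨ not disclose_summons is a tautology, O(stand_down) follows.
Premise 1 is O(not escrow_certificate -> not stand_down); contrapositively O(stand_down -> escrow_certificate). Since O(stand_down) holds, K gives O(escrow_certificate).
Premise 6 is O(escrow_certificate -> not waive_checklist); since O(escrow_certificate), deontic closure gives O(not waive_checklist).
Premise 3 is O(dim_lights -> waive_checklist); contrapositively O(not waive_checklist -> not dim_lights). Since O(not waive_checklist) holds, K gives O(not dim_lights).
The contrapositive of premise 5 (O(raise_flag -> dim_lights)) is O(not dim_lights -> not raise_flag), and O(not dim_lights) is already established, so O(not raise_flag).
The contrapositive of premise 7 (O(not report_memo -> raise_flag)) is O(not raise_flag -> report_memo), and O(not raise_flag) is already established, so O(report_memo).
Yet premise 9 states O(not report_memo).
We now have both O(report_memo) and O(not report_memo) — report_memo is simultaneously obligatory and forbidden, violating the D-axiom.

Inconsistent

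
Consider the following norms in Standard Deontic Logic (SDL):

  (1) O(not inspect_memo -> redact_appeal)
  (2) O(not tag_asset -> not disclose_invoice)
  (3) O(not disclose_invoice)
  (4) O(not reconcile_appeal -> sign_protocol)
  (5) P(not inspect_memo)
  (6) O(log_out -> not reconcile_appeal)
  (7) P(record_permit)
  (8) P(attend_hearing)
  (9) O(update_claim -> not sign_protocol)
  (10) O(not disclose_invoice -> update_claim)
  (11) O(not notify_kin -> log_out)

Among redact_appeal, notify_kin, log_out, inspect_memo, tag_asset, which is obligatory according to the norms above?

Premise 3 gives O(not disclose_invoice).
Applying K to premise 10 (O(not disclose_invoice -> update_claim)) and O(not disclose_invoice) yields O(update_claim).
Applying K to premise 9 (O(update_claim -> not sign_protocol)) and O(update_claim) yields O(not sign_protocol).
Premise 4 is O(not reconcile_appeal -> sign_protocol); contrapositively O(not sign_protocol -> reconcile_appeal). Since O(not sign_protocol) holds, K gives O(reconcile_appeal).
Premise 6 is O(log_out -> not reconcile_appeal); contrapositively O(reconcile_appeal -> not log_out). Since O(reconcile_appeal) holds, K gives O(not log_out).
Premise 11, O(not notify_kin -> log_out), contraposes to O(not log_out -> notify_kin); with O(not log_out) we get O(notify_kin).
So O(notify_kin) holds — notify_kin is obligatory. None of the other listed options is made obligatory by any chain of premises.

notify_kin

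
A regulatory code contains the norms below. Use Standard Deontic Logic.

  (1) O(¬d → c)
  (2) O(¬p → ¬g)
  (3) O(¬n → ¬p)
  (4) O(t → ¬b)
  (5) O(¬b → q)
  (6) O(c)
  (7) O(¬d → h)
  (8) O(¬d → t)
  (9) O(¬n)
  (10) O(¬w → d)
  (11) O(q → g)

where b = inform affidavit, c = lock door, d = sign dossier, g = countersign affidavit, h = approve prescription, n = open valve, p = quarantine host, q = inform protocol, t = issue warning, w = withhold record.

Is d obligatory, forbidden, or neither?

Premise 9 gives O(¬n).
Applying K to premise 3 (O(¬n → ¬p)) and O(¬n) yields O(¬p).
Premise 2 is O(¬p → ¬g); since O(¬p), deontic closure gives O(¬g).
Premise 11, O(q → g), contraposes to O(¬g → ¬q); with O(¬g) we get O(¬q).
Premise 5 is O(¬b → q); contrapositively O(¬q → b). Since O(¬q) holds, K gives O(b).
The contrapositive of premise 4 (O(t → ¬b)) is O(b → ¬t), and O(b) is already established, so O(¬t).
Premise 8, O(¬d → t), contraposes to O(¬t → d); with O(¬t) we get O(d).
Premises 1, 6, 7, 10 do not contribute to this derivation.
Hence d is obligatory.

Obligatory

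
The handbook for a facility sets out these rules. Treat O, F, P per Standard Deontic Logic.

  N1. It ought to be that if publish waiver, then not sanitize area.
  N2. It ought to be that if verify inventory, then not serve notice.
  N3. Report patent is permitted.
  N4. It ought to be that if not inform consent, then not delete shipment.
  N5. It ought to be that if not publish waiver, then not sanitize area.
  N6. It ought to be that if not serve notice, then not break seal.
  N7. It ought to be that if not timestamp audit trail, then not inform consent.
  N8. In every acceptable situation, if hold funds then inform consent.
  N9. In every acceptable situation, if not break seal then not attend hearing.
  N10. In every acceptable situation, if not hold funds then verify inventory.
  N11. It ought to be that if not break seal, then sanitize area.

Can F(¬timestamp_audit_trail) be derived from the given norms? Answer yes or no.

Yes

Premises 1 and 5 are O(publish_waiver → ¬sanitize_area) and O(¬publish_waiver → ¬sanitize_area); every ideal world satisfies publish_waiver or ¬publish_waiver, so in either case ¬sanitize_area holds — hence O(¬sanitize_area).
Premise 11 is O(¬break_seal → sanitize_area); contrapositively O(¬sanitize_area → break_seal). Since O(¬sanitize_area) holds, K gives O(break_seal).
Premise 6, O(¬serve_notice → ¬break_seal), contraposes to O(break_seal → serve_notice); with O(break_seal) we get O(serve_notice).
Premise 2, O(verify_inventory → ¬serve_notice), contraposes to O(serve_notice → ¬verify_inventory); with O(serve_notice) we get O(¬verify_inventory).
Premise 10, O(¬hold_funds → verify_inventory), contraposes to O(¬verify_inventory → hold_funds); with O(¬verify_inventory) we get O(hold_funds).
With premise 8, O(hold_funds → inform_consent), the K-axiom yields O(inform_consent).
Premise 7 is O(¬timestamp_audit_trail → ¬inform_consent); contrapositively O(inform_consent → timestamp_audit_trail). Since O(inform_consent) holds, K gives O(timestamp_audit_trail).
Premises 3, 4, 9 do not contribute to this derivation.
So O(timestamp_audit_trail) holds, i.e. F(¬timestamp_audit_trail). The claim follows.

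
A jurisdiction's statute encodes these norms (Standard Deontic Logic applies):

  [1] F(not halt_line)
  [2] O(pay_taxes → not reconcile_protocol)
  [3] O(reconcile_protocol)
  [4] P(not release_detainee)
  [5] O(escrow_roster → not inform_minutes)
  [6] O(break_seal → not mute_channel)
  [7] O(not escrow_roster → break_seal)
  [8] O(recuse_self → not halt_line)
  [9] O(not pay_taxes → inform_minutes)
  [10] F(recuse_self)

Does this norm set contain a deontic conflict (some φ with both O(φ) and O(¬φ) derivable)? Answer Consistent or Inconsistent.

Consistent

Premise 8 is O(recuse_self → not halt_line), but O(recuse_self) is not derivable from the premises, so it does not yield O(not halt_line).
So O(not halt_line) is not derivable, and the apparent clash with O(halt_line) does not arise.
A world satisfying every obligation exists (e.g. break_seal=true, escrow_roster=false, halt_line=true, inform_minutes=true, mute_channel=false, pay_taxes=false, reconcile_protocol=true, recuse_self=false, release_detainee=false); no atom is both obligatory and forbidden, so the set is consistent.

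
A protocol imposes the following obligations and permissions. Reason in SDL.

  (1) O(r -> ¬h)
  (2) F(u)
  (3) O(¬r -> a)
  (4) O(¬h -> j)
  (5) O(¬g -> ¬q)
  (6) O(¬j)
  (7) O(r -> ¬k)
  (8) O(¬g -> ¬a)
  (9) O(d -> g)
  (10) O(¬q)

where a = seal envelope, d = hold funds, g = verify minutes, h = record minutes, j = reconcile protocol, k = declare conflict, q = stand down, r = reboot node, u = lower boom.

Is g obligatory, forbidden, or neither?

Premise 6 states O(¬j) outright.
The contrapositive of premise 4 (O(¬h -> j)) is O(¬j -> h), and O(¬j) is already established, so O(h).
The contrapositive of premise 1 (O(r -> ¬h)) is O(h -> ¬r), and O(h) is already established, so O(¬r).
With premise 3, O(¬r -> a), the K-axiom yields O(a).
Premise 8 is O(¬g -> ¬a); contrapositively O(a -> g). Since O(a) holds, K gives O(g).
Premises 2, 5, 7, 9, 10 do not contribute to this derivation.
Hence g is obligatory.

Obligatory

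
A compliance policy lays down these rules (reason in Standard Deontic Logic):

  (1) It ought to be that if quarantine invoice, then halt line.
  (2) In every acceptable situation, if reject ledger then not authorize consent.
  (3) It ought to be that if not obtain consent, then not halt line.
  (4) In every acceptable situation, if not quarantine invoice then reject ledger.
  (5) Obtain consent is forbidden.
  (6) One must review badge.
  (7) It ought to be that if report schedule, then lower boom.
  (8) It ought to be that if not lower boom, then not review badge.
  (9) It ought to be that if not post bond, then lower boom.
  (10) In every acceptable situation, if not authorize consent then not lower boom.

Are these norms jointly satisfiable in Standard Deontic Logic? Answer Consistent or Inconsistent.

Inconsistent

From premise 6 we have O(review_badge).
Premise 8 is O(¬lower_boom → ¬review_badge); contrapositively O(review_badge → lower_boom). Since O(review_badge) holds, K gives O(lower_boom).
The contrapositive of premise 10 (O(¬authorize_consent → ¬lower_boom)) is O(lower_boom → authorize_consent), and O(lower_boom) is already established, so O(authorize_consent).
The contrapositive of premise 2 (O(reject_ledger → ¬authorize_consent)) is O(authorize_consent → ¬reject_ledger), and O(authorize_consent) is already established, so O(¬reject_ledger).
The contrapositive of premise 4 (O(¬quarantine_invoice → reject_ledger)) is O(¬reject_ledger → quarantine_invoice), and O(¬reject_ledger) is already established, so O(quarantine_invoice).
Premise 1 is O(quarantine_invoice → halt_line); since O(quarantine_invoice), deontic closure gives O(halt_line).
The contrapositive of premise 3 (O(¬obtain_consent → ¬halt_line)) is O(halt_line → obtain_consent), and O(halt_line) is already established, so O(obtain_consent).
However, F(obtain_consent) at premise 5 amounts to O(¬obtain_consent).
We now have both O(obtain_consent) and O(¬obtain_consent) — obtain_consent is simultaneously obligatory and forbidden, violating the D-axiom.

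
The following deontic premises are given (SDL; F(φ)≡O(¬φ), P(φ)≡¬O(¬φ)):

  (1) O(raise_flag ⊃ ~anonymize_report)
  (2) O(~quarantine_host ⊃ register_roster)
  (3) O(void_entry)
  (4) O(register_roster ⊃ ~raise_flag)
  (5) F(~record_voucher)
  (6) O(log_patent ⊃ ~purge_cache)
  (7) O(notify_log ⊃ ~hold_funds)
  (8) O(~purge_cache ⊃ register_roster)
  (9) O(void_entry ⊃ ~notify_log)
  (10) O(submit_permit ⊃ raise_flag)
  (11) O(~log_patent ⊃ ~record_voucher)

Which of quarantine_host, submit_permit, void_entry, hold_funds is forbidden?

Premise 5 is F(~record_voucher), i.e. O(record_voucher).
Premise 11, O(~log_patent ⊃ ~record_voucher), contraposes to O(record_voucher ⊃ log_patent); with O(record_voucher) we get O(log_patent).
Premise 6 is O(log_patent ⊃ ~purge_cache); since O(log_patent), deontic closure gives O(~purge_cache).
With premise 8, O(~purge_cache ⊃ register_roster), the K-axiom yields O(register_roster).
With premise 4, O(register_roster ⊃ ~raise_flag), the K-axiom yields O(~raise_flag).
The contrapositive of premise 10 (O(submit_permit ⊃ raise_flag)) is O(~raise_flag ⊃ ~submit_permit), and O(~raise_flag) is already established, so O(~submit_permit).
So O(~submit_permit) holds, i.e. submit_permit is forbidden. None of the other listed options is forbidden under the premises.

submit_permit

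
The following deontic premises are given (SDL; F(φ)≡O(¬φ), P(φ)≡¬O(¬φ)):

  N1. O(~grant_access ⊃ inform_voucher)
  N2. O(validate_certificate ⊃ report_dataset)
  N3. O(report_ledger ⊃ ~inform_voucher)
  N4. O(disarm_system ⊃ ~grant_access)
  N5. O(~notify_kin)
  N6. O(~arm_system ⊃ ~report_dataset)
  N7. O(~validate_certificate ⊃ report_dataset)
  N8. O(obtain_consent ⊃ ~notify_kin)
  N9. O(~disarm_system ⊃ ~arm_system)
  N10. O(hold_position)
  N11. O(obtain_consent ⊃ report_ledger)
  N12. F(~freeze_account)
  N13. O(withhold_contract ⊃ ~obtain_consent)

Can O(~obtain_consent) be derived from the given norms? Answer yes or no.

Premises 2 and 7 cover both cases: O(validate_certificate ⊃ report_dataset) and O(~validate_certificate ⊃ report_dataset). Since validate_certificate ∨ ~validate_certificate is a tautology, O(report_dataset) follows.
Premise 6 is O(~arm_system ⊃ ~report_dataset); contrapositively O(report_dataset ⊃ arm_system). Since O(report_dataset) holds, K gives O(arm_system).
Premise 9 is O(~disarm_system ⊃ ~arm_system); contrapositively O(arm_system ⊃ disarm_system). Since O(arm_system) holds, K gives O(disarm_system).
Applying K to premise 4 (O(disarm_system ⊃ ~grant_access)) and O(disarm_system) yields O(~grant_access).
With premise 1, O(~grant_access ⊃ inform_voucher), the K-axiom yields O(inform_voucher).
Premise 3, O(report_ledger ⊃ ~inform_voucher), contraposes to O(inform_voucher ⊃ ~report_ledger); with O(inform_voucher) we get O(~report_ledger).
Premise 11 is O(obtain_consent ⊃ report_ledger); contrapositively O(~report_ledger ⊃ ~obtain_consent). Since O(~report_ledger) holds, K gives O(~obtain_consent).
Premises 5, 8, 10, 12, 13 do not contribute to this derivation.
So O(~obtain_consent) follows.

Yes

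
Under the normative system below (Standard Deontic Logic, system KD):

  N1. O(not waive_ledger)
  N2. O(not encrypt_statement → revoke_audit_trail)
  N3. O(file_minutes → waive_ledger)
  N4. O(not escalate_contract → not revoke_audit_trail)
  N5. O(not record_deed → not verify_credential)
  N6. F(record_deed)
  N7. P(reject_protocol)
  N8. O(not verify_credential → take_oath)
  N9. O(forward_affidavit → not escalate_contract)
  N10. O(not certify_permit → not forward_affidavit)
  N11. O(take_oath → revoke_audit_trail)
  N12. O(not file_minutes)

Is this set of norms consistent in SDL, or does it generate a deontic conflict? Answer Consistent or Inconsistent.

Consistent

Premise 3 is O(file_minutes → waive_ledger), but O(file_minutes) is not derivable from the premises, so it does not yield O(waive_ledger).
So O(waive_ledger) is not derivable, and the apparent clash with O(not waive_ledger) does not arise.
A world satisfying every obligation exists (e.g. certify_permit=false, encrypt_statement=false, escalate_contract=true, file_minutes=false, forward_affidavit=false, record_deed=false, reject_protocol=false, revoke_audit_trail=true, take_oath=true, verify_credential=false, waive_ledger=false); no atom is both obligatory and forbidden, so the set is consistent.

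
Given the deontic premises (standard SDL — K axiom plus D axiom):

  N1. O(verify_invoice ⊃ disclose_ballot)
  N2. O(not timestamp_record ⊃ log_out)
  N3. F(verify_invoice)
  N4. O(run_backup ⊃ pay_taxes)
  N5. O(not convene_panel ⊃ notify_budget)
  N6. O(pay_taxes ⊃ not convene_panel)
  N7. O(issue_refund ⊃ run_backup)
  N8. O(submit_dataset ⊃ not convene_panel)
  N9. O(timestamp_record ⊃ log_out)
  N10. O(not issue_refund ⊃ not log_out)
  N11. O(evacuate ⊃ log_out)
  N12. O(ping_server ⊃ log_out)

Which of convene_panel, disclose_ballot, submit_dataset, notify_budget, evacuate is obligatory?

notify_budget

By case analysis on timestamp_record: premise 9 gives O(timestamp_record ⊃ log_out) and premise 2 gives O(not timestamp_record ⊃ log_out), so O(log_out) either way.
Premise 10 is O(not issue_refund ⊃ not log_out); contrapositively O(log_out ⊃ issue_refund). Since O(log_out) holds, K gives O(issue_refund).
Applying K to premise 7 (O(issue_refund ⊃ run_backup)) and O(issue_refund) yields O(run_backup).
Premise 4 is O(run_backup ⊃ pay_taxes); since O(run_backup), deontic closure gives O(pay_taxes).
Premise 6 is O(pay_taxes ⊃ not convene_panel); since O(pay_taxes), deontic closure gives O(not convene_panel).
Premise 5 is O(not convene_panel ⊃ notify_budget); since O(not convene_panel), deontic closure gives O(notify_budget).
So O(notify_budget) holds — notify_budget is obligatory. None of the other listed options is made obligatory by any chain of premises.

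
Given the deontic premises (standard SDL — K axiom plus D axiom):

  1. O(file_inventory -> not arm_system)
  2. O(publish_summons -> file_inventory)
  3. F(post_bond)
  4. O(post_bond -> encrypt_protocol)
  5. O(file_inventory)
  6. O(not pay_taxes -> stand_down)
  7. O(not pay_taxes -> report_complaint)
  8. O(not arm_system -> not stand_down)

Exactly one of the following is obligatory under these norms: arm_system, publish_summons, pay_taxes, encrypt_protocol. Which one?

pay_taxes

Premise 5 gives O(file_inventory).
Applying K to premise 1 (O(file_inventory -> not arm_system)) and O(file_inventory) yields O(not arm_system).
Premise 8 is O(not arm_system -> not stand_down); since O(not arm_system), deontic closure gives O(not stand_down).
The contrapositive of premise 6 (O(not pay_taxes -> stand_down)) is O(not stand_down -> pay_taxes), and O(not stand_down) is already established, so O(pay_taxes).
So O(pay_taxes) holds — pay_taxes is obligatory. None of the other listed options is made obligatory by any chain of premises.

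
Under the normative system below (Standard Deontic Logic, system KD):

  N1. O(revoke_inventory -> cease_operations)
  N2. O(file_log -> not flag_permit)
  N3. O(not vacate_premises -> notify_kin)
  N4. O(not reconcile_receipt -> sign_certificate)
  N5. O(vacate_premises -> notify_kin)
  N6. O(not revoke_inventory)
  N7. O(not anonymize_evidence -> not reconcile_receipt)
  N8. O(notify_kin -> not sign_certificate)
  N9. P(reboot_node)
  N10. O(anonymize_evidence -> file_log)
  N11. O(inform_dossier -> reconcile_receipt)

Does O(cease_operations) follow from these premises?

No

Premise 1 is O(revoke_inventory -> cease_operations), but O(revoke_inventory) is not derivable from the premises, so it does not yield O(cease_operations).
No other premise forces O(cease_operations). An ideal world satisfying every premise can still have cease_operations false, so O(cease_operations) is not derivable.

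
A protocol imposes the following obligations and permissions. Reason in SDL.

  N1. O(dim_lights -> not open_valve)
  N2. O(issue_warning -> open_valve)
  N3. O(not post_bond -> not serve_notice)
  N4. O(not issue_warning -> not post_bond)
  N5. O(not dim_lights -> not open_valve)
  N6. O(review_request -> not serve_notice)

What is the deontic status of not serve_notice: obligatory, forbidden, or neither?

Obligatory

Premises 5 and 1 cover both cases: O(not dim_lights -> not open_valve) and O(dim_lights -> not open_valve). Since not dim_lights ∨ dim_lights is a tautology, O(not open_valve) follows.
Premise 2 is O(issue_warning -> open_valve); contrapositively O(not open_valve -> not issue_warning). Since O(not open_valve) holds, K gives O(not issue_warning).
Applying K to premise 4 (O(not issue_warning -> not post_bond)) and O(not issue_warning) yields O(not post_bond).
With premise 3, O(not post_bond -> not serve_notice), the K-axiom yields O(not serve_notice).
Premise 6 does not contribute to this derivation.
Hence not serve_notice is obligatory.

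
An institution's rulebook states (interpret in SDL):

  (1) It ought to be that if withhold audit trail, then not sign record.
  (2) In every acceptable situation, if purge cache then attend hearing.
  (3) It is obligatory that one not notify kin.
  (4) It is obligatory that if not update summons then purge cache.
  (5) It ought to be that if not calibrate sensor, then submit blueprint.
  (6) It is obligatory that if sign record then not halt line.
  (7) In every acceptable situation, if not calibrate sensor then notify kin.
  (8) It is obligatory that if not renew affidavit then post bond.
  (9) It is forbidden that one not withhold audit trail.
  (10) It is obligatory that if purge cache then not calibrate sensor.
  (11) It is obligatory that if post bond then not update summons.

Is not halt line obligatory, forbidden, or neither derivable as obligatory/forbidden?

Neither

Premise 6 is O(sign_record → ¬halt_line), but O(sign_record) is not derivable from the premises, so it does not yield O(¬halt_line).
No premise or chain of K-axiom applications forces O(¬halt_line), and none forces O(halt_line). So ¬halt_line is neither obligatory nor forbidden under these norms.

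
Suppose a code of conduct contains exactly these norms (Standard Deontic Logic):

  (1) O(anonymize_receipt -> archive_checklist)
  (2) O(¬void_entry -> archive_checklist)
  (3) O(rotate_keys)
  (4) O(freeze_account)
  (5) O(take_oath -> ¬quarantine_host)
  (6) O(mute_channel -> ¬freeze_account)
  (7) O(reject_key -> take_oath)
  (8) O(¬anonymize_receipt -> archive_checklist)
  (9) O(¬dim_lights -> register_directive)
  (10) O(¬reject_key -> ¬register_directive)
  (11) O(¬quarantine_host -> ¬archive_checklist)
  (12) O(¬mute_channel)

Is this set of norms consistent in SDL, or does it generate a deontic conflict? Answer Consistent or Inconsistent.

Consistent

Premise 6 is O(mute_channel -> ¬freeze_account), but O(mute_channel) is not derivable from the premises, so it does not yield O(¬freeze_account).
So O(¬freeze_account) is not derivable, and the apparent clash with O(freeze_account) does not arise.
A world satisfying every obligation exists (e.g. anonymize_receipt=false, archive_checklist=true, dim_lights=true, freeze_account=true, mute_channel=false, quarantine_host=true, register_directive=false, reject_key=false, rotate_keys=true, take_oath=false, void_entry=false); no atom is both obligatory and forbidden, so the set is consistent.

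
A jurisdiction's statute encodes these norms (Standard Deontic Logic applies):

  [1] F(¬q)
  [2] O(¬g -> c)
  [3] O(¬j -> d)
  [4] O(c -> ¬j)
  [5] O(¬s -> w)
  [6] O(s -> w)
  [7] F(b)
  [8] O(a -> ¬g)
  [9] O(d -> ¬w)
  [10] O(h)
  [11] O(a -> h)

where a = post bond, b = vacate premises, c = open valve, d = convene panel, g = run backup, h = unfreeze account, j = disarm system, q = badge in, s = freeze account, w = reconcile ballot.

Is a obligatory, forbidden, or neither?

Forbidden

Premises 5 and 6 are O(¬s -> w) and O(s -> w); every ideal world satisfies ¬s or s, so in either case w holds — hence O(w).
Premise 9 is O(d -> ¬w); contrapositively O(w -> ¬d). Since O(w) holds, K gives O(¬d).
Premise 3, O(¬j -> d), contraposes to O(¬d -> j); with O(¬d) we get O(j).
Premise 4 is O(c -> ¬j); contrapositively O(j -> ¬c). Since O(j) holds, K gives O(¬c).
Premise 2 is O(¬g -> c); contrapositively O(¬c -> g). Since O(¬c) holds, K gives O(g).
Premise 8 is O(a -> ¬g); contrapositively O(g -> ¬a). Since O(g) holds, K gives O(¬a).
Premises 1, 7, 10, 11 do not contribute to this derivation.
Thus O(¬a), which is F(a): a is forbidden.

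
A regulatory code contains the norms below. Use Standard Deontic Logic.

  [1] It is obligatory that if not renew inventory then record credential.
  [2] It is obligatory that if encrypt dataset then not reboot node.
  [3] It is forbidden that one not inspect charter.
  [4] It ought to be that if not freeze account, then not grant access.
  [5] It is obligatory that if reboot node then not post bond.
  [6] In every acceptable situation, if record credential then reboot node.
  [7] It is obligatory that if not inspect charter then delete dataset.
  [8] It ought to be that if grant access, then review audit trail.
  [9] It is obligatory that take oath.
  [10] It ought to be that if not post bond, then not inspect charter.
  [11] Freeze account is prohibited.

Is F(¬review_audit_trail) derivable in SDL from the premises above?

No

Premise 8 is O(grant_access → review_audit_trail), but O(grant_access) is not derivable from the premises, so it does not yield O(review_audit_trail).
No other premise forces O(review_audit_trail). An ideal world satisfying every premise can still have ¬review_audit_trail true, so F(¬review_audit_trail) is not derivable.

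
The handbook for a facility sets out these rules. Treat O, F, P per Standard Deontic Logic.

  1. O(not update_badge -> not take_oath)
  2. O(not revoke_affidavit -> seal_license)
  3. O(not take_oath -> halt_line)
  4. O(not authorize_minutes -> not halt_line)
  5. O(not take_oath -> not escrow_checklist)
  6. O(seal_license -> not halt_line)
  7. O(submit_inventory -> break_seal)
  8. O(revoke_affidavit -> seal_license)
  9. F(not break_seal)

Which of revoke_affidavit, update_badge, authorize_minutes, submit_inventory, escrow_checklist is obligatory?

update_badge

Premises 2 and 8 cover both cases: O(not revoke_affidavit -> seal_license) and O(revoke_affidavit -> seal_license). Since not revoke_affidavit ∨ revoke_affidavit is a tautology, O(seal_license) follows.
With premise 6, O(seal_license -> not halt_line), the K-axiom yields O(not halt_line).
The contrapositive of premise 3 (O(not take_oath -> halt_line)) is O(not halt_line -> take_oath), and O(not halt_line) is already established, so O(take_oath).
The contrapositive of premise 1 (O(not update_badge -> not take_oath)) is O(take_oath -> update_badge), and O(take_oath) is already established, so O(update_badge).
So O(update_badge) holds — update_badge is obligatory. None of the other listed options is made obligatory by any chain of premises.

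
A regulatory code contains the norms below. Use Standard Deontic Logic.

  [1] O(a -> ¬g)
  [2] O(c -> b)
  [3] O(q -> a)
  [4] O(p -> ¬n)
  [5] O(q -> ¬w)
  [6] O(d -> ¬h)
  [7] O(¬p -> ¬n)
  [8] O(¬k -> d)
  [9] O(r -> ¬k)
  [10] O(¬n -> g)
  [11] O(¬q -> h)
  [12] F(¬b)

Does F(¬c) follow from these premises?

Premise 2 is O(c -> b); even if O(b) held, inferring O(c) would be affirming the consequent — invalid.
No other premise forces O(c). An ideal world satisfying every premise can still have ¬c true, so F(¬c) is not derivable.

No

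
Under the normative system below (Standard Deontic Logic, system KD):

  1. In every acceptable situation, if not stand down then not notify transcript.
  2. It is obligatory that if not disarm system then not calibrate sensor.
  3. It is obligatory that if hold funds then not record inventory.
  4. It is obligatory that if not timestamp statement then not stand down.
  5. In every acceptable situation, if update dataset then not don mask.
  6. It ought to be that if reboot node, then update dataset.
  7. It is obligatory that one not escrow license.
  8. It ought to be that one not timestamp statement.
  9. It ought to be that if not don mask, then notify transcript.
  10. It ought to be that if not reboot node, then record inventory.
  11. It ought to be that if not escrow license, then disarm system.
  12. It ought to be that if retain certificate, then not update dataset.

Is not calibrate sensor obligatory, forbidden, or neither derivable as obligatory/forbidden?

Premise 2 is O(¬disarm_system → ¬calibrate_sensor), but O(¬disarm_system) is not derivable from the premises, so it does not yield O(¬calibrate_sensor).
No premise or chain of K-axiom applications forces O(¬calibrate_sensor), and none forces O(calibrate_sensor). So ¬calibrate_sensor is neither obligatory nor forbidden under these norms.

Neither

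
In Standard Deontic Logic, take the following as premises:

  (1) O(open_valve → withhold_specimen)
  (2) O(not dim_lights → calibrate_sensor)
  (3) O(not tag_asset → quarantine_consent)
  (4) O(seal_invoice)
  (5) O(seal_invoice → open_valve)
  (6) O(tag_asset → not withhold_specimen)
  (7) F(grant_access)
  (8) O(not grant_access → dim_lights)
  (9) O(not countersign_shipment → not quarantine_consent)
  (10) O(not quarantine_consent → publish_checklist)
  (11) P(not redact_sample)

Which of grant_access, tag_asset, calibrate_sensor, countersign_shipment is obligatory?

Premise 4 gives O(seal_invoice).
Premise 5 is O(seal_invoice → open_valve); since O(seal_invoice), deontic closure gives O(open_valve).
With premise 1, O(open_valve → withhold_specimen), the K-axiom yields O(withhold_specimen).
The contrapositive of premise 6 (O(tag_asset → not withhold_specimen)) is O(withhold_specimen → not tag_asset), and O(withhold_specimen) is already established, so O(not tag_asset).
From O(not tag_asset) and premise 3, O(not tag_asset → quarantine_consent), we obtain O(quarantine_consent).
The contrapositive of premise 9 (O(not countersign_shipment → not quarantine_consent)) is O(quarantine_consent → countersign_shipment), and O(quarantine_consent) is already established, so O(countersign_shipment).
So O(countersign_shipment) holds — countersign_shipment is obligatory. None of the other listed options is made obligatory by any chain of premises.

countersign_shipment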